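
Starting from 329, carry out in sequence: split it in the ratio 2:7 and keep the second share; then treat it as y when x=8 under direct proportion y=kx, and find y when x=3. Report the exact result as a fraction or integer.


Start with 329.
Step 1: Split 2:7, second share = 329 * 7/9 = 2303/9
Step 2: Direct prop: k = (2303/9)/8; new y = k*3 = 2303/9*3/8 = 2303/24
Final result = 2303/24

2303/24


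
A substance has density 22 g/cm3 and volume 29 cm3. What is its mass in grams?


Using mass = density * volume
Density = 22 g/cm3
Volume = 29 cm3
Mass = 22 * 29
= 638 g

638


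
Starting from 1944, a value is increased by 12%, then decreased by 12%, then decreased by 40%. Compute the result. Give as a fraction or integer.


Start: 1944
Step 1: increase by 12% => multiply by 112/100
  1944 * 112/100 = 54432/25
Step 2: decrease by 12% => multiply by 88/100
  54432/25 * 88/100 = 1197504/625
Step 3: decrease by 40% => multiply by 60/100
  1197504/625 * 60/100 = 3592512/3125
Final value = 3592512/3125

3592512/3125


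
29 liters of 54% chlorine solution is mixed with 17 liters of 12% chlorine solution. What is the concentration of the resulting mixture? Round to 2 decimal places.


Solute in mixture 1 = 54% of 29 L = 29*54/100 = 783/50 L
Solute in mixture 2 = 12% of 17 L = 17*12/100 = 51/25 L
Total solute = 783/50 + 51/25 = 177/10 L
Total volume = 29 + 17 = 46 L
Final concentration = 177/10/46 * 100 = 38.48%

38.48


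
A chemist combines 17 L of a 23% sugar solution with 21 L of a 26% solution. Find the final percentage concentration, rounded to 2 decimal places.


Solute in mixture 1 = 23% of 17 L = 17*23/100 = 391/100 L
Solute in mixture 2 = 26% of 21 L = 21*26/100 = 273/50 L
Total solute = 391/100 + 273/50 = 937/100 L
Total volume = 17 + 21 = 38 L
Final concentration = 937/100/38 * 100 = 24.66%

24.66


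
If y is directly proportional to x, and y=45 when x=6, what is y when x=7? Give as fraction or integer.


Direct proportion: y = kx
Find k: k = 45/6 = 15/2
Compute y at x=7: y = 15/2 * 7
y = 105/2

105/2


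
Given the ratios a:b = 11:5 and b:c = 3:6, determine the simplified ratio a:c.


Given a:b = 11:5 and b:c = 3:6
Make b consistent. Multiply first ratio by 3: a:b = 33:15
Multiply second ratio by 5: b:c = 15:30
Now b = 15 in both, so a:b:c = 33:15:30
Therefore a:c = 33:30
Simplify by GCD: a:c = 11:10

11:10


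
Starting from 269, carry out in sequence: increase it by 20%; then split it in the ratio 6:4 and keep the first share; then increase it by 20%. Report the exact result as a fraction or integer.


Start with 269.
Step 1: Increase by 20%: 269 * 120/100 = 1614/5
Step 2: Split 6:4, first share = 1614/5 * 6/10 = 4842/25
Step 3: Increase by 20%: 4842/25 * 120/100 = 29052/125
Final result = 29052/125

29052/125


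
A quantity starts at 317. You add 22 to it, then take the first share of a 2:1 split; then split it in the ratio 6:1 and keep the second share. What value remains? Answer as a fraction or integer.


Start with 317.
Step 1: Add 22: 317+22=339; split 2:1 first = 339*2/3 = 226
Step 2: Split 6:1, second share = 226 * 1/7 = 226/7
Final result = 226/7

226/7


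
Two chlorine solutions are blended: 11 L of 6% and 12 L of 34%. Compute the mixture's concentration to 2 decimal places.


Solute in mixture 1 = 6% of 11 L = 11*6/100 = 33/50 L
Solute in mixture 2 = 34% of 12 L = 12*34/100 = 102/25 L
Total solute = 33/50 + 102/25 = 237/50 L
Total volume = 11 + 12 = 23 L
Final concentration = 237/50/23 * 100 = 20.61%

20.61


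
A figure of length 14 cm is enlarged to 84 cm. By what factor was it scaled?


Original length = 14 cm
Scaled length = 84 cm
Scale factor = 84 / 14
= 6

6


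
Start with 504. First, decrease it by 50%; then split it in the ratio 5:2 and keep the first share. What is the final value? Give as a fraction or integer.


Start with 504.
Step 1: Decrease by 50%: 504 * 50/100 = 252
Step 2: Split 5:2, first share = 252 * 5/7 = 180
Final result = 180

180


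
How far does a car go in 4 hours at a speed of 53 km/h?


Using distance = speed * time
Speed = 53 km/h
Time = 4 hours
Distance = 53 * 4
= 212 km

212


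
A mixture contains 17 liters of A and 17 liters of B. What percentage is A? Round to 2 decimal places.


Volume of A = 17 L
Volume of B = 17 L
Total volume = 17 + 17 = 34 L
Percentage of A = (17/34) * 100
= 50.00%

50.00


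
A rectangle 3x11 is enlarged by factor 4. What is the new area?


Original dimensions: 3 x 11
Enlargement factor = 4
New width = 3 * 4 = 12
New height = 11 * 4 = 44
New area = 12 * 44 = 528

528


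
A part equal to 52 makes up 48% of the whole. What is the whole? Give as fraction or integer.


Given: 52 is 48% of the whole
Set up: 52 = 48/100 * whole
whole = 52 * 100 / 48
whole = 5200 / 48
whole = 325/3

325/3


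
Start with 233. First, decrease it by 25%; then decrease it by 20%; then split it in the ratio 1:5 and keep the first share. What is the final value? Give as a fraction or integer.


Start with 233.
Step 1: Decrease by 25%: 233 * 75/100 = 699/4
Step 2: Decrease by 20%: 699/4 * 80/100 = 699/5
Step 3: Split 1:5, first share = 699/5 * 1/6 = 233/10
Final result = 233/10

233/10


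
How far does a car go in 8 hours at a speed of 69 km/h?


Using distance = speed * time
Speed = 69 km/h
Time = 8 hours
Distance = 69 * 8
= 552 km

552


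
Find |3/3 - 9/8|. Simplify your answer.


Simplify: 3/3 = 1 and 9/8 = 9/8
Find common denominator: LCD = 8
Convert: 8/8 and 9/8
Difference = |8 - 9|/8 = 1/8
Simplified = 1/8

1/8


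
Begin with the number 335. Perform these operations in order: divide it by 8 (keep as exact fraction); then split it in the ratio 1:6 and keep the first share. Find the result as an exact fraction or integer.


Start with 335.
Step 1: Divide by 8: 335 / 8 = 335/8
Step 2: Split 1:6, first share = 335/8 * 1/7 = 335/56
Final result = 335/56

335/56


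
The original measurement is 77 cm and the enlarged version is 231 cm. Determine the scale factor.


Original length = 77 cm
Scaled length = 231 cm
Scale factor = 231 / 77
= 3

3


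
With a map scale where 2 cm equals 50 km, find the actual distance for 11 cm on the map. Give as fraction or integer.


Map scale: 2 cm = 50 km
Measured distance on map = 11 cm
Set up proportion: 11 * 50 / 2
= 550 / 2
= 275 km

275


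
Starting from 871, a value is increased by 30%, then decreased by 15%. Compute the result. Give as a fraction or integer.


Start: 871
Step 1: increase by 30% => multiply by 130/100
  871 * 130/100 = 11323/10
Step 2: decrease by 15% => multiply by 85/100
  11323/10 * 85/100 = 192491/200
Final value = 192491/200

192491/200


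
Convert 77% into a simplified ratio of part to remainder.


Part = 77%, Remainder = 23%
Ratio = 77:23
GCD(77, 23) = 1
Simplify: 77:23 = 77:23

77:23


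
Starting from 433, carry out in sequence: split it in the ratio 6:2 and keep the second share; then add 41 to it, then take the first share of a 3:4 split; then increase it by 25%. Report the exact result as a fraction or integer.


Start with 433.
Step 1: Split 6:2, second share = 433 * 2/8 = 433/4
Step 2: Add 41: 433/4+41=597/4; split 3:4 first = 597/4*3/7 = 1791/28
Step 3: Increase by 25%: 1791/28 * 125/100 = 8955/112
Final result = 8955/112

8955/112


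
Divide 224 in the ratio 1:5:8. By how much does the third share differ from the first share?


Total parts = 1 + 5 + 8 = 14
Value per part = 224 / 14 = 16
Shares: 1*16=16, 5*16=80, 8*16=128
Third share = 128, first share = 16
Difference = |128 - 16| = 112

112


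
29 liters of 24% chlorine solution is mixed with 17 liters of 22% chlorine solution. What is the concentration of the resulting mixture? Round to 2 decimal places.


Solute in mixture 1 = 24% of 29 L = 29*24/100 = 174/25 L
Solute in mixture 2 = 22% of 17 L = 17*22/100 = 187/50 L
Total solute = 174/25 + 187/50 = 107/10 L
Total volume = 29 + 17 = 46 L
Final concentration = 107/10/46 * 100 = 23.26%

23.26


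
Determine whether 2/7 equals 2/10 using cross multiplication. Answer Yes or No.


Cross multiply to check 2/7 = 2/10
Left cross product: 2 * 10 = 20
Right cross product: 7 * 2 = 14
20 != 14
Not equal, so proportions differ => No

No


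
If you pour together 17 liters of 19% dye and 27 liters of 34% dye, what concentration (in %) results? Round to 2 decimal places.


Solute in mixture 1 = 19% of 17 L = 17*19/100 = 323/100 L
Solute in mixture 2 = 34% of 27 L = 27*34/100 = 459/50 L
Total solute = 323/100 + 459/50 = 1241/100 L
Total volume = 17 + 27 = 44 L
Final concentration = 1241/100/44 * 100 = 28.20%

28.20


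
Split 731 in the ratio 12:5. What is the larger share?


Total parts = 12 + 5 = 17
Value per part = 731 / 17 = 43
First share = 12 * 43 = 516
Second share = 5 * 43 = 215
Larger share = 516

516


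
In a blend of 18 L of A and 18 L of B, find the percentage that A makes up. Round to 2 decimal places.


Volume of A = 18 L
Volume of B = 18 L
Total volume = 18 + 18 = 36 L
Percentage of A = (18/36) * 100
= 50.00%

50.00


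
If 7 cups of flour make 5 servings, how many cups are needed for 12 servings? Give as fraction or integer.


Original: 7 cups for 5 servings
Target servings = 12
Scaling factor = 12/5
New amount = 7 * 12/5
= 84/5
= 84/5 cups

84/5


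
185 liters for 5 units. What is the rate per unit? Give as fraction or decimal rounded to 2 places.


Total liters = 185
Number of units = 5
Unit rate = 185 / 5
= 37 liters per unit

37


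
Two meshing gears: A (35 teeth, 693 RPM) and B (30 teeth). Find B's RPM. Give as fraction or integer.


Gear ratio: teeth_A * RPM_A = teeth_B * RPM_B
35 * 693 = 30 * RPM_B
24255 = 30 * RPM_B
RPM_B = 24255 / 30
RPM_B = 1617/2

1617/2


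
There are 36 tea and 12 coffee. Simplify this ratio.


Find GCD(36, 12)
GCD = 12
Divide both by 12: 36/12 = 3, 12/12 = 1
Simplified ratio = 3:1

3:1


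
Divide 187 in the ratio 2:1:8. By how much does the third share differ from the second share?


Total parts = 2 + 1 + 8 = 11
Value per part = 187 / 11 = 17
Shares: 2*17=34, 1*17=17, 8*17=136
Third share = 136, second share = 17
Difference = |136 - 17| = 119

119


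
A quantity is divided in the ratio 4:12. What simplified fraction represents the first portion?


Total parts = 4 + 12 = 16
First part fraction = 4/16
Simplify: 4/16 = 1/4

1/4


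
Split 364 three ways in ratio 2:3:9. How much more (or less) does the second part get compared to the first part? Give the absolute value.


Total parts = 2 + 3 + 9 = 14
Value per part = 364 / 14 = 26
Shares: 2*26=52, 3*26=78, 9*26=234
Second share = 78, first share = 52
Difference = |78 - 52| = 26

26


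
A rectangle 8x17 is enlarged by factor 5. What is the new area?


Original dimensions: 8 x 17
Enlargement factor = 5
New width = 8 * 5 = 40
New height = 17 * 5 = 85
New area = 40 * 85 = 3400

3400


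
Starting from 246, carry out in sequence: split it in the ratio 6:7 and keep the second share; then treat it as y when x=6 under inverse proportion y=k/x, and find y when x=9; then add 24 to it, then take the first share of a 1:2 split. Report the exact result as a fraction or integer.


Start with 246.
Step 1: Split 6:7, second share = 246 * 7/13 = 1722/13
Step 2: Inverse prop: k = (1722/13)*6; new y = k/9 = 1722/13*6/9 = 1148/13
Step 3: Add 24: 1148/13+24=1460/13; split 1:2 first = 1460/13*1/3 = 1460/39
Final result = 1460/39

1460/39


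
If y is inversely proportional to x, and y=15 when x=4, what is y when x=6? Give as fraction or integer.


Inverse proportion: y = k/x
Find k: k = 4 * 15 = 60
Compute y at x=6: y = 60/6
y = 10

10


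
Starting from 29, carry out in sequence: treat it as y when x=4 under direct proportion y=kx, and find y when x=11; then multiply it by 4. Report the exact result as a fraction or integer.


Start with 29.
Step 1: Direct prop: k = (29)/4; new y = k*11 = 29*11/4 = 319/4
Step 2: Multiply by 4: 319/4 * 4 = 319
Final result = 319

319


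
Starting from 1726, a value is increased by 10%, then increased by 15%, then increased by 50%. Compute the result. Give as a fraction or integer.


Start: 1726
Step 1: increase by 10% => multiply by 110/100
  1726 * 110/100 = 9493/5
Step 2: increase by 15% => multiply by 115/100
  9493/5 * 115/100 = 218339/100
Step 3: increase by 50% => multiply by 150/100
  218339/100 * 150/100 = 655017/200
Final value = 655017/200

655017/200


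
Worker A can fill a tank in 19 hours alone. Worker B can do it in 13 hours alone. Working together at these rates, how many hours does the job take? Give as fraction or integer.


Rate of A = 1/19 job per hour
Rate of B = 1/13 job per hour
Combined rate = 1/19 + 1/13
Find common denominator: (13 + 19)/(19*13) = 32/247
Combined rate = 32/247 job per hour
Time together = 1 / (32/247) = 247/32 hours

247/32


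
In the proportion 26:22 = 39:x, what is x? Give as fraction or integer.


Setting up: 26/22 = 39/x
Cross multiply: 26 * x = 22 * 39
26x = 858
x = 858/26
x = 33

33


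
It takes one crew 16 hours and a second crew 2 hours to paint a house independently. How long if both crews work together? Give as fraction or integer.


Rate of A = 1/16 job per hour
Rate of B = 1/2 job per hour
Combined rate = 1/16 + 1/2
Find common denominator: (2 + 16)/(16*2) = 18/32
Combined rate = 9/16 job per hour
Time together = 1 / (9/16) = 16/9 hours

16/9


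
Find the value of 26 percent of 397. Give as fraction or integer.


Compute 26% of 397
Convert percentage: 26% = 26/100
Multiply: 397 * 26/100
= 10322/100
= 5161/50

5161/50


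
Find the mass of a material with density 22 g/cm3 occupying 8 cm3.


Using mass = density * volume
Density = 22 g/cm3
Volume = 8 cm3
Mass = 22 * 8
= 176 g

176


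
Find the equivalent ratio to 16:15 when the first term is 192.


Original ratio: 16:15
First term target: 192
Scale factor = 192 / 16 = 12
Multiply second term: 15 * 12 = 180
Equivalent ratio = 192:180

192:180


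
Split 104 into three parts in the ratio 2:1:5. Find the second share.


Ratio = 2:1:5
Total parts = 2 + 1 + 5 = 8
Value per part = 104 / 8 = 13
First share = 2 * 13 = 26
Middle share = 1 * 13 = 13
Third share = 5 * 13 = 65

13


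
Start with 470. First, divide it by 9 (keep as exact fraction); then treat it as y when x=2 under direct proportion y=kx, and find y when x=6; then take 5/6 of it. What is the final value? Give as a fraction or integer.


Start with 470.
Step 1: Divide by 9: 470 / 9 = 470/9
Step 2: Direct prop: k = (470/9)/2; new y = k*6 = 470/9*6/2 = 470/3
Step 3: Take 5/6: 470/3 * 5/6 = 1175/9
Final result = 1175/9

1175/9


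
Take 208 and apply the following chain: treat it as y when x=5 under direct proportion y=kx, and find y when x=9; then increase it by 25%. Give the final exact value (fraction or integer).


Start with 208.
Step 1: Direct prop: k = (208)/5; new y = k*9 = 208*9/5 = 1872/5
Step 2: Increase by 25%: 1872/5 * 125/100 = 468
Final result = 468

468


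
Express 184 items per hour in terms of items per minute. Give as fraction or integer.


Converting from per hour to per minute
Rate = 184 items per hour
Divide by 60: 184/60
= 46/15 items per minute

46/15


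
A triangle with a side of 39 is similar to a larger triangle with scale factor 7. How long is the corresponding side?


Similar triangles have proportional sides
Scale factor = 7
Smaller side = 39
Corresponding larger side = 39 * 7
= 273

273


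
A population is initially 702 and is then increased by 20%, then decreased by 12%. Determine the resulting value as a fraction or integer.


Start: 702
Step 1: increase by 20% => multiply by 120/100
  702 * 120/100 = 4212/5
Step 2: decrease by 12% => multiply by 88/100
  4212/5 * 88/100 = 92664/125
Final value = 92664/125

92664/125


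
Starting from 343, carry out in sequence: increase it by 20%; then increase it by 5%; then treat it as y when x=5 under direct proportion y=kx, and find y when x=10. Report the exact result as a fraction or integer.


Start with 343.
Step 1: Increase by 20%: 343 * 120/100 = 2058/5
Step 2: Increase by 5%: 2058/5 * 105/100 = 21609/50
Step 3: Direct prop: k = (21609/50)/5; new y = k*10 = 21609/50*10/5 = 21609/25
Final result = 21609/25

21609/25


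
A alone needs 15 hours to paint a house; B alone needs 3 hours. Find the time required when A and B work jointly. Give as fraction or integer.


Rate of A = 1/15 job per hour
Rate of B = 1/3 job per hour
Combined rate = 1/15 + 1/3
Find common denominator: (3 + 15)/(15*3) = 18/45
Combined rate = 2/5 job per hour
Time together = 1 / (2/5) = 5/2 hours

5/2


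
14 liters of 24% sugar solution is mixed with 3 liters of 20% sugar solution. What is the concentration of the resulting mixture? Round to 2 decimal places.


Solute in mixture 1 = 24% of 14 L = 14*24/100 = 84/25 L
Solute in mixture 2 = 20% of 3 L = 3*20/100 = 3/5 L
Total solute = 84/25 + 3/5 = 99/25 L
Total volume = 14 + 3 = 17 L
Final concentration = 99/25/17 * 100 = 23.29%

23.29


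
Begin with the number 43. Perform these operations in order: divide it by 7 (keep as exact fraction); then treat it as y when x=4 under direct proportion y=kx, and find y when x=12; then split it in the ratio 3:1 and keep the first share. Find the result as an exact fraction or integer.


Start with 43.
Step 1: Divide by 7: 43 / 7 = 43/7
Step 2: Direct prop: k = (43/7)/4; new y = k*12 = 43/7*12/4 = 129/7
Step 3: Split 3:1, first share = 129/7 * 3/4 = 387/28
Final result = 387/28

387/28


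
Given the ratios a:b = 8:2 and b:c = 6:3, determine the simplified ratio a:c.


Given a:b = 8:2 and b:c = 6:3
Make b consistent. Multiply first ratio by 6: a:b = 48:12
Multiply second ratio by 2: b:c = 12:6
Now b = 12 in both, so a:b:c = 48:12:6
Therefore a:c = 48:6
Simplify by GCD: a:c = 8:1

8:1


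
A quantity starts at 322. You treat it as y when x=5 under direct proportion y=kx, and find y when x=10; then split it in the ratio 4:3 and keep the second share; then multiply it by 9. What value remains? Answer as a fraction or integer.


Start with 322.
Step 1: Direct prop: k = (322)/5; new y = k*10 = 322*10/5 = 644
Step 2: Split 4:3, second share = 644 * 3/7 = 276
Step 3: Multiply by 9: 276 * 9 = 2484
Final result = 2484

2484


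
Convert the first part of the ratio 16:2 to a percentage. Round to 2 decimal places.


Total parts = 16 + 2 = 18
First part fraction = 16/18
Percentage = (16/18) * 100
= 0.888889 * 100
= 88.89%

88.89


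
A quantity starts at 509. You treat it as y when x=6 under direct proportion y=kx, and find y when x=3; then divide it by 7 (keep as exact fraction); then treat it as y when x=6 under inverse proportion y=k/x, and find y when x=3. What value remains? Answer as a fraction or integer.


Start with 509.
Step 1: Direct prop: k = (509)/6; new y = k*3 = 509*3/6 = 509/2
Step 2: Divide by 7: 509/2 / 7 = 509/14
Step 3: Inverse prop: k = (509/14)*6; new y = k/3 = 509/14*6/3 = 509/7
Final result = 509/7

509/7


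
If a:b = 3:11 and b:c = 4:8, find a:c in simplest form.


Given a:b = 3:11 and b:c = 4:8
Make b consistent. Multiply first ratio by 4: a:b = 12:44
Multiply second ratio by 11: b:c = 44:88
Now b = 44 in both, so a:b:c = 12:44:88
Therefore a:c = 12:88
Simplify by GCD: a:c = 3:22

3:22


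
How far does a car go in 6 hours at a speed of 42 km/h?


Using distance = speed * time
Speed = 42 km/h
Time = 6 hours
Distance = 42 * 6
= 252 km

252


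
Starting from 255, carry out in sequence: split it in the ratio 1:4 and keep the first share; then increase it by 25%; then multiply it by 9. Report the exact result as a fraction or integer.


Start with 255.
Step 1: Split 1:4, first share = 255 * 1/5 = 51
Step 2: Increase by 25%: 51 * 125/100 = 255/4
Step 3: Multiply by 9: 255/4 * 9 = 2295/4
Final result = 2295/4

2295/4


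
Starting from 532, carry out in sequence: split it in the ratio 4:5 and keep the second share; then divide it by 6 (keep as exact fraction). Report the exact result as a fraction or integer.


Start with 532.
Step 1: Split 4:5, second share = 532 * 5/9 = 2660/9
Step 2: Divide by 6: 2660/9 / 6 = 1330/27
Final result = 1330/27

1330/27


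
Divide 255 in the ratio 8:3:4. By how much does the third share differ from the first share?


Total parts = 8 + 3 + 4 = 15
Value per part = 255 / 15 = 17
Shares: 8*17=136, 3*17=51, 4*17=68
Third share = 68, first share = 136
Difference = |68 - 136| = 68

68


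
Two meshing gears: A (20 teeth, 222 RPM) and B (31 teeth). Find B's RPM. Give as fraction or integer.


Gear ratio: teeth_A * RPM_A = teeth_B * RPM_B
20 * 222 = 31 * RPM_B
4440 = 31 * RPM_B
RPM_B = 4440 / 31
RPM_B = 4440/31

4440/31


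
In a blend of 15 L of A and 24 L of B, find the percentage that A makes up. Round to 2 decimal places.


Volume of A = 15 L
Volume of B = 24 L
Total volume = 15 + 24 = 39 L
Percentage of A = (15/39) * 100
= 38.46%

38.46


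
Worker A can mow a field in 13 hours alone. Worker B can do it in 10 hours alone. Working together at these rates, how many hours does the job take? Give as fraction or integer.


Rate of A = 1/13 job per hour
Rate of B = 1/10 job per hour
Combined rate = 1/13 + 1/10
Find common denominator: (10 + 13)/(13*10) = 23/130
Combined rate = 23/130 job per hour
Time together = 1 / (23/130) = 130/23 hours

130/23


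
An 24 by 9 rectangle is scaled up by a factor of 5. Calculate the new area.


Original dimensions: 24 x 9
Enlargement factor = 5
New width = 24 * 5 = 120
New height = 9 * 5 = 45
New area = 120 * 45 = 5400

5400


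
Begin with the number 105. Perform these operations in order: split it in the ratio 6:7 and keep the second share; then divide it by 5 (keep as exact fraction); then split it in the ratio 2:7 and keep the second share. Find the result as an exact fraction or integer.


Start with 105.
Step 1: Split 6:7, second share = 105 * 7/13 = 735/13
Step 2: Divide by 5: 735/13 / 5 = 147/13
Step 3: Split 2:7, second share = 147/13 * 7/9 = 343/39
Final result = 343/39

343/39


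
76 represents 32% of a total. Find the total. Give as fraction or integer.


Given: 76 is 32% of the whole
Set up: 76 = 32/100 * whole
whole = 76 * 100 / 32
whole = 7600 / 32
whole = 475/2

475/2


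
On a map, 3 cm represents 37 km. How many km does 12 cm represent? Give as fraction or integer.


Map scale: 3 cm = 37 km
Measured distance on map = 12 cm
Set up proportion: 12 * 37 / 3
= 444 / 3
= 148 km

148


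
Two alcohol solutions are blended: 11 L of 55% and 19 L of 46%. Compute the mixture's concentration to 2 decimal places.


Solute in mixture 1 = 55% of 11 L = 11*55/100 = 121/20 L
Solute in mixture 2 = 46% of 19 L = 19*46/100 = 437/50 L
Total solute = 121/20 + 437/50 = 1479/100 L
Total volume = 11 + 19 = 30 L
Final concentration = 1479/100/30 * 100 = 49.30%

49.30


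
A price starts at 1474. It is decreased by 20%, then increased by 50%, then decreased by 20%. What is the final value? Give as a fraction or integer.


Start: 1474
Step 1: decrease by 20% => multiply by 80/100
  1474 * 80/100 = 5896/5
Step 2: increase by 50% => multiply by 150/100
  5896/5 * 150/100 = 8844/5
Step 3: decrease by 20% => multiply by 80/100
  8844/5 * 80/100 = 35376/25
Final value = 35376/25

35376/25


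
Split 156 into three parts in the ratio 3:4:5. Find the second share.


Ratio = 3:4:5
Total parts = 3 + 4 + 5 = 12
Value per part = 156 / 12 = 13
First share = 3 * 13 = 39
Middle share = 4 * 13 = 52
Third share = 5 * 13 = 65

52


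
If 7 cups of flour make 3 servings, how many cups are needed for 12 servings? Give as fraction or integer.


Original: 7 cups for 3 servings
Target servings = 12
Scaling factor = 12/3
New amount = 7 * 12/3
= 84/3
= 28 cups

28


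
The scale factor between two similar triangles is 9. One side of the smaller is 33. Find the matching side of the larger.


Similar triangles have proportional sides
Scale factor = 9
Smaller side = 33
Corresponding larger side = 33 * 9
= 297

297


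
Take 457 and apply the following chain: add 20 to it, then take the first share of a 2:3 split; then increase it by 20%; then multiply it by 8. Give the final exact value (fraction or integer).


Start with 457.
Step 1: Add 20: 457+20=477; split 2:3 first = 477*2/5 = 954/5
Step 2: Increase by 20%: 954/5 * 120/100 = 5724/25
Step 3: Multiply by 8: 5724/25 * 8 = 45792/25
Final result = 45792/25

45792/25


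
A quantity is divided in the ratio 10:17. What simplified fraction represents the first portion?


Total parts = 10 + 17 = 27
First part fraction = 10/27
Simplify: 10/27 = 10/27

10/27


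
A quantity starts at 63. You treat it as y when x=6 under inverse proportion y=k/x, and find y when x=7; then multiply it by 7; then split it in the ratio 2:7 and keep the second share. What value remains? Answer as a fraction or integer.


Start with 63.
Step 1: Inverse prop: k = (63)*6; new y = k/7 = 63*6/7 = 54
Step 2: Multiply by 7: 54 * 7 = 378
Step 3: Split 2:7, second share = 378 * 7/9 = 294
Final result = 294

294


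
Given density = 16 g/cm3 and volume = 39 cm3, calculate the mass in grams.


Using mass = density * volume
Density = 16 g/cm3
Volume = 39 cm3
Mass = 16 * 39
= 624 g

624


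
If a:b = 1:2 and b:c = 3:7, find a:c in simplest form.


Given a:b = 1:2 and b:c = 3:7
Make b consistent. Multiply first ratio by 3: a:b = 3:6
Multiply second ratio by 2: b:c = 6:14
Now b = 6 in both, so a:b:c = 3:6:14
Therefore a:c = 3:14
Simplify by GCD: a:c = 3:14

3:14


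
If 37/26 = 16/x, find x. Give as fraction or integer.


Setting up: 37/26 = 16/x
Cross multiply: 37 * x = 26 * 16
37x = 416
x = 416/37
x = 416/37

416/37


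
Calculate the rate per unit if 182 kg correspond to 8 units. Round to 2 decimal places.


Total kg = 182
Number of units = 8
Unit rate = 182 / 8
= 22.75 kg per unit

22.75


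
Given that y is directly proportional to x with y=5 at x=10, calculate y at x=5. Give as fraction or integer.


Direct proportion: y = kx
Find k: k = 5/10 = 1/2
Compute y at x=5: y = 1/2 * 5
y = 5/2

5/2


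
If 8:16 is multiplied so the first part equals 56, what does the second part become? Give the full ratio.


Original ratio: 8:16
First term target: 56
Scale factor = 56 / 8 = 7
Multiply second term: 16 * 7 = 112
Equivalent ratio = 56:112

56:112


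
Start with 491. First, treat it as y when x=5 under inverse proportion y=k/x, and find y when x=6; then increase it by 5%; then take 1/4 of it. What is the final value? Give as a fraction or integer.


Start with 491.
Step 1: Inverse prop: k = (491)*5; new y = k/6 = 491*5/6 = 2455/6
Step 2: Increase by 5%: 2455/6 * 105/100 = 3437/8
Step 3: Take 1/4: 3437/8 * 1/4 = 3437/32
Final result = 3437/32

3437/32


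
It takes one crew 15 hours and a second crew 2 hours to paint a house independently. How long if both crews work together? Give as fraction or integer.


Rate of A = 1/15 job per hour
Rate of B = 1/2 job per hour
Combined rate = 1/15 + 1/2
Find common denominator: (2 + 15)/(15*2) = 17/30
Combined rate = 17/30 job per hour
Time together = 1 / (17/30) = 30/17 hours

30/17


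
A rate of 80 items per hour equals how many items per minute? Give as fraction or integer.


Converting from per hour to per minute
Rate = 80 items per hour
Divide by 60: 80/60
= 4/3 items per minute

4/3


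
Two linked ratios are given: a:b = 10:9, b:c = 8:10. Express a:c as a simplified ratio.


Given a:b = 10:9 and b:c = 8:10
Make b consistent. Multiply first ratio by 8: a:b = 80:72
Multiply second ratio by 9: b:c = 72:90
Now b = 72 in both, so a:b:c = 80:72:90
Therefore a:c = 80:90
Simplify by GCD: a:c = 8:9

8:9


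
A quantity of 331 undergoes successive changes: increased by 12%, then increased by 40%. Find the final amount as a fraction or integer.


Start: 331
Step 1: increase by 12% => multiply by 112/100
  331 * 112/100 = 9268/25
Step 2: increase by 40% => multiply by 140/100
  9268/25 * 140/100 = 64876/125
Final value = 64876/125

64876/125


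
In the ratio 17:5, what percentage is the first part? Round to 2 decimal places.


Total parts = 17 + 5 = 22
First part fraction = 17/22
Percentage = (17/22) * 100
= 0.772727 * 100
= 77.27%

77.27


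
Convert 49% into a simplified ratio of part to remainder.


Part = 49%, Remainder = 51%
Ratio = 49:51
GCD(49, 51) = 1
Simplify: 49:51 = 49:51

49:51


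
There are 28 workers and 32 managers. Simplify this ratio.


Find GCD(28, 32)
GCD = 4
Divide both by 4: 28/4 = 7, 32/4 = 8
Simplified ratio = 7:8

7:8


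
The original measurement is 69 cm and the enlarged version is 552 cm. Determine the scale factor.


Original length = 69 cm
Scaled length = 552 cm
Scale factor = 552 / 69
= 8

8


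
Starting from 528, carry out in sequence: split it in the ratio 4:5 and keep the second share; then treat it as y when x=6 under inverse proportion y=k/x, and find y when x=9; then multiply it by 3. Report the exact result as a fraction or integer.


Start with 528.
Step 1: Split 4:5, second share = 528 * 5/9 = 880/3
Step 2: Inverse prop: k = (880/3)*6; new y = k/9 = 880/3*6/9 = 1760/9
Step 3: Multiply by 3: 1760/9 * 3 = 1760/3
Final result = 1760/3

1760/3


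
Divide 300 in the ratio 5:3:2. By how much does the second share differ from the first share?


Total parts = 5 + 3 + 2 = 10
Value per part = 300 / 10 = 30
Shares: 5*30=150, 3*30=90, 2*30=60
Second share = 90, first share = 150
Difference = |90 - 150| = 60

60


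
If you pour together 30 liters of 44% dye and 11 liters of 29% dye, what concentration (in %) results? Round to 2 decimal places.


Solute in mixture 1 = 44% of 30 L = 30*44/100 = 66/5 L
Solute in mixture 2 = 29% of 11 L = 11*29/100 = 319/100 L
Total solute = 66/5 + 319/100 = 1639/100 L
Total volume = 30 + 11 = 41 L
Final concentration = 1639/100/41 * 100 = 39.98%

39.98


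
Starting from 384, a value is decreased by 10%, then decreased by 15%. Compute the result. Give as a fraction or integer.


Start: 384
Step 1: decrease by 10% => multiply by 90/100
  384 * 90/100 = 1728/5
Step 2: decrease by 15% => multiply by 85/100
  1728/5 * 85/100 = 7344/25
Final value = 7344/25

7344/25


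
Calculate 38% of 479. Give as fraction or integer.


Compute 38% of 479
Convert percentage: 38% = 38/100
Multiply: 479 * 38/100
= 18202/100
= 9101/50

9101/50


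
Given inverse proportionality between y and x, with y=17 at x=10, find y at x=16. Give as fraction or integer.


Inverse proportion: y = k/x
Find k: k = 10 * 17 = 170
Compute y at x=16: y = 170/16
y = 85/8

85/8


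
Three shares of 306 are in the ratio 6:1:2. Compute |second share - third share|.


Total parts = 6 + 1 + 2 = 9
Value per part = 306 / 9 = 34
Shares: 6*34=204, 1*34=34, 2*34=68
Second share = 34, third share = 68
Difference = |34 - 68| = 34

34


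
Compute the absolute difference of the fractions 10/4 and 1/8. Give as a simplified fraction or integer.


Simplify: 10/4 = 5/2 and 1/8 = 1/8
Find common denominator: LCD = 8
Convert: 20/8 and 1/8
Difference = |20 - 1|/8 = 19/8
Simplified = 19/8

19/8


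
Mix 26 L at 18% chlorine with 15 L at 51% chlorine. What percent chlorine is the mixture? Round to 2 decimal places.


Solute in mixture 1 = 18% of 26 L = 26*18/100 = 117/25 L
Solute in mixture 2 = 51% of 15 L = 15*51/100 = 153/20 L
Total solute = 117/25 + 153/20 = 1233/100 L
Total volume = 26 + 15 = 41 L
Final concentration = 1233/100/41 * 100 = 30.07%

30.07


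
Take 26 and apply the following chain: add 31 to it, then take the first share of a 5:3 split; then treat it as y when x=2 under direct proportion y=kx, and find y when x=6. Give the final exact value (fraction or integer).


Start with 26.
Step 1: Add 31: 26+31=57; split 5:3 first = 57*5/8 = 285/8
Step 2: Direct prop: k = (285/8)/2; new y = k*6 = 285/8*6/2 = 855/8
Final result = 855/8

855/8


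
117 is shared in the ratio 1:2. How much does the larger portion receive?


Total parts = 1 + 2 = 3
Value per part = 117 / 3 = 39
First share = 1 * 39 = 39
Second share = 2 * 39 = 78
Larger share = 78

78


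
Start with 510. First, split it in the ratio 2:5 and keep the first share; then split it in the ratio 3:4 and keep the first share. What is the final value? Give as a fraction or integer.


Start with 510.
Step 1: Split 2:5, first share = 510 * 2/7 = 1020/7
Step 2: Split 3:4, first share = 1020/7 * 3/7 = 3060/49
Final result = 3060/49

3060/49


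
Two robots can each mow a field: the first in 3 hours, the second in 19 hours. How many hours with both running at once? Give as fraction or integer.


Rate of A = 1/3 job per hour
Rate of B = 1/19 job per hour
Combined rate = 1/3 + 1/19
Find common denominator: (19 + 3)/(3*19) = 22/57
Combined rate = 22/57 job per hour
Time together = 1 / (22/57) = 57/22 hours

57/22


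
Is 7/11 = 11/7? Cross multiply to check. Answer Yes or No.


Cross multiply to check 7/11 = 11/7
Left cross product: 7 * 7 = 49
Right cross product: 11 * 11 = 121
49 != 121
Not equal, so proportions differ => No

No


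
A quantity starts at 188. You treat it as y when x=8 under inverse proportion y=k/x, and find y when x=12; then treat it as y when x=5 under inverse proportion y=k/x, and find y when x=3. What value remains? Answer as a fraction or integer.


Start with 188.
Step 1: Inverse prop: k = (188)*8; new y = k/12 = 188*8/12 = 376/3
Step 2: Inverse prop: k = (376/3)*5; new y = k/3 = 376/3*5/3 = 1880/9
Final result = 1880/9

1880/9


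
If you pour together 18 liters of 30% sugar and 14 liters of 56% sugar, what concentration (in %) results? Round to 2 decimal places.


Solute in mixture 1 = 30% of 18 L = 18*30/100 = 27/5 L
Solute in mixture 2 = 56% of 14 L = 14*56/100 = 196/25 L
Total solute = 27/5 + 196/25 = 331/25 L
Total volume = 18 + 14 = 32 L
Final concentration = 331/25/32 * 100 = 41.38%

41.38


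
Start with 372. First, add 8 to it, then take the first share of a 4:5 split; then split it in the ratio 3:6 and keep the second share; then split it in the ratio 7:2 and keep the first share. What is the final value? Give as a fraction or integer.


Start with 372.
Step 1: Add 8: 372+8=380; split 4:5 first = 380*4/9 = 1520/9
Step 2: Split 3:6, second share = 1520/9 * 6/9 = 3040/27
Step 3: Split 7:2, first share = 3040/27 * 7/9 = 21280/243
Final result = 21280/243

21280/243


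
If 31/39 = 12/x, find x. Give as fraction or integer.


Setting up: 31/39 = 12/x
Cross multiply: 31 * x = 39 * 12
31x = 468
x = 468/31
x = 468/31

468/31


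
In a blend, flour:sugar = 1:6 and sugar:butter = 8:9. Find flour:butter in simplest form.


Given a:b = 1:6 and b:c = 8:9
Make b consistent. Multiply first ratio by 8: a:b = 8:48
Multiply second ratio by 6: b:c = 48:54
Now b = 48 in both, so a:b:c = 8:48:54
Therefore a:c = 8:54
Simplify by GCD: a:c = 4:27

4:27


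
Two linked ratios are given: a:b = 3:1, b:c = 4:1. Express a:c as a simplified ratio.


Given a:b = 3:1 and b:c = 4:1
Make b consistent. Multiply first ratio by 4: a:b = 12:4
Multiply second ratio by 1: b:c = 4:1
Now b = 4 in both, so a:b:c = 12:4:1
Therefore a:c = 12:1
Simplify by GCD: a:c = 12:1

12:1


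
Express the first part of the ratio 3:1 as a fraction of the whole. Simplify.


Total parts = 3 + 1 = 4
First part fraction = 3/4
Simplify: 3/4 = 3/4

3/4


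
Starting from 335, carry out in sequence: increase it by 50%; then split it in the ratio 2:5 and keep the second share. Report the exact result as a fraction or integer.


Start with 335.
Step 1: Increase by 50%: 335 * 150/100 = 1005/2
Step 2: Split 2:5, second share = 1005/2 * 5/7 = 5025/14
Final result = 5025/14

5025/14


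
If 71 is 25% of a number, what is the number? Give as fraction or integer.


Given: 71 is 25% of the whole
Set up: 71 = 25/100 * whole
whole = 71 * 100 / 25
whole = 7100 / 25
whole = 284

284


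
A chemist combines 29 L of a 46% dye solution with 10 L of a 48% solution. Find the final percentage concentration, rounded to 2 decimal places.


Solute in mixture 1 = 46% of 29 L = 29*46/100 = 667/50 L
Solute in mixture 2 = 48% of 10 L = 10*48/100 = 24/5 L
Total solute = 667/50 + 24/5 = 907/50 L
Total volume = 29 + 10 = 39 L
Final concentration = 907/50/39 * 100 = 46.51%

46.51


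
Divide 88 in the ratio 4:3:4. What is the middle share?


Ratio = 4:3:4
Total parts = 4 + 3 + 4 = 11
Value per part = 88 / 11 = 8
First share = 4 * 8 = 32
Middle share = 3 * 8 = 24
Third share = 4 * 8 = 32

24


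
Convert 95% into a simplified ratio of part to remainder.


Part = 95%, Remainder = 5%
Ratio = 95:5
GCD(95, 5) = 5
Simplify: 19:1 = 19:1

19:1


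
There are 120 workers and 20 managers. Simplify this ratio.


Find GCD(120, 20)
GCD = 20
Divide both by 20: 120/20 = 6, 20/20 = 1
Simplified ratio = 6:1

6:1


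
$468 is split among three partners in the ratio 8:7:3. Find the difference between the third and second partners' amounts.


Total parts = 8 + 7 + 3 = 18
Value per part = 468 / 18 = 26
Shares: 8*26=208, 7*26=182, 3*26=78
Third share = 78, second share = 182
Difference = |78 - 182| = 104

104


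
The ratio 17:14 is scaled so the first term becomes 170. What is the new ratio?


Original ratio: 17:14
First term target: 170
Scale factor = 170 / 17 = 10
Multiply second term: 14 * 10 = 140
Equivalent ratio = 170:140

170:140


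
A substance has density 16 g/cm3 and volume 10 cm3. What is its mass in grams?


Using mass = density * volume
Density = 16 g/cm3
Volume = 10 cm3
Mass = 16 * 10
= 160 g

160


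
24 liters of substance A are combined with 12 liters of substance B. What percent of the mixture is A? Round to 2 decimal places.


Volume of A = 24 L
Volume of B = 12 L
Total volume = 24 + 12 = 36 L
Percentage of A = (24/36) * 100
= 66.67%

66.67


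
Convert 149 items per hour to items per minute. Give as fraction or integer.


Converting from per hour to per minute
Rate = 149 items per hour
Divide by 60: 149/60
= 149/60 items per minute

149/60


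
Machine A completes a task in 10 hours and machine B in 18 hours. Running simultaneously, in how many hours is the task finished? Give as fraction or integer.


Rate of A = 1/10 job per hour
Rate of B = 1/18 job per hour
Combined rate = 1/10 + 1/18
Find common denominator: (18 + 10)/(10*18) = 28/180
Combined rate = 7/45 job per hour
Time together = 1 / (7/45) = 45/7 hours

45/7


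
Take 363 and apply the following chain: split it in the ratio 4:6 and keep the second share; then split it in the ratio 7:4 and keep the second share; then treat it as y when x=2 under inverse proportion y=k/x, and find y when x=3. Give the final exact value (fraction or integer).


Start with 363.
Step 1: Split 4:6, second share = 363 * 6/10 = 1089/5
Step 2: Split 7:4, second share = 1089/5 * 4/11 = 396/5
Step 3: Inverse prop: k = (396/5)*2; new y = k/3 = 396/5*2/3 = 264/5
Final result = 264/5

264/5


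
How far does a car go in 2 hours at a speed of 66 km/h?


Using distance = speed * time
Speed = 66 km/h
Time = 2 hours
Distance = 66 * 2
= 132 km

132


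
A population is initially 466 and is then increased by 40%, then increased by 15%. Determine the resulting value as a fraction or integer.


Start: 466
Step 1: increase by 40% => multiply by 140/100
  466 * 140/100 = 3262/5
Step 2: increase by 15% => multiply by 115/100
  3262/5 * 115/100 = 37513/50
Final value = 37513/50

37513/50


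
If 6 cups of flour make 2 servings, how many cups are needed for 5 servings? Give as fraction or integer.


Original: 6 cups for 2 servings
Target servings = 5
Scaling factor = 5/2
New amount = 6 * 5/2
= 30/2
= 15 cups

15


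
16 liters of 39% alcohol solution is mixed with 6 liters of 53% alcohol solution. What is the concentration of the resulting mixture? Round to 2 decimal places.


Solute in mixture 1 = 39% of 16 L = 16*39/100 = 156/25 L
Solute in mixture 2 = 53% of 6 L = 6*53/100 = 159/50 L
Total solute = 156/25 + 159/50 = 471/50 L
Total volume = 16 + 6 = 22 L
Final concentration = 471/50/22 * 100 = 42.82%

42.82
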